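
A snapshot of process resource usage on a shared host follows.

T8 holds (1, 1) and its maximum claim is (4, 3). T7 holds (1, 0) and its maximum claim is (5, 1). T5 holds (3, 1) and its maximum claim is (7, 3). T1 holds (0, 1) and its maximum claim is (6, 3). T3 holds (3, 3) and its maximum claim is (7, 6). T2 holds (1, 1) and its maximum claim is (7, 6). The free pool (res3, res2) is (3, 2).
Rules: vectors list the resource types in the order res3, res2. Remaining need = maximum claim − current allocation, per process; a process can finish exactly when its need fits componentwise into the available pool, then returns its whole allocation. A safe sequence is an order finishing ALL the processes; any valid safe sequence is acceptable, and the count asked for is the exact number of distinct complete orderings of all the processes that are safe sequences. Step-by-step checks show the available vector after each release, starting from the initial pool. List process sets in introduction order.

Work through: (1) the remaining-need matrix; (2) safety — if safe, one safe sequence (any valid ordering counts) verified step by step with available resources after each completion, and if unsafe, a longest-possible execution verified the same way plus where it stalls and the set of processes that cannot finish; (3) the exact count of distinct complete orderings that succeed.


(1) Need matrix, components ordered res3, res2:
  T8: (3, 2)
  T7: (4, 1)
  T5: (4, 2)
  T1: (6, 2)
  T3: (4, 3)
  T2: (6, 5)
(2) SAFE, for example via the order T8, T5, T1, T7, T3, T2.
Key observation: reading the order forward, T8 is the first process whose need (3, 2) meets the free pool (3, 2) exactly on a resource it requests.
Check, step by step:
  pool = (3, 2)
  run T8 (needs (3, 2), free (3, 2)); after release of (1, 1) the pool is (4, 3)
  run T5 (needs (4, 2), free (4, 3)); after release of (3, 1) the pool is (7, 4)
  run T1 (needs (6, 2), free (7, 4)); after release of (0, 1) the pool is (7, 5)
  run T7 (needs (4, 1), free (7, 5)); after release of (1, 0) the pool is (8, 5)
  run T3 (needs (4, 3), free (8, 5)); after release of (3, 3) the pool is (11, 8)
  run T2 (needs (6, 5), free (11, 8)); after release of (1, 1) the pool is (12, 9)
(3) The exact count: 50 of the possible complete orderings are safe sequences.


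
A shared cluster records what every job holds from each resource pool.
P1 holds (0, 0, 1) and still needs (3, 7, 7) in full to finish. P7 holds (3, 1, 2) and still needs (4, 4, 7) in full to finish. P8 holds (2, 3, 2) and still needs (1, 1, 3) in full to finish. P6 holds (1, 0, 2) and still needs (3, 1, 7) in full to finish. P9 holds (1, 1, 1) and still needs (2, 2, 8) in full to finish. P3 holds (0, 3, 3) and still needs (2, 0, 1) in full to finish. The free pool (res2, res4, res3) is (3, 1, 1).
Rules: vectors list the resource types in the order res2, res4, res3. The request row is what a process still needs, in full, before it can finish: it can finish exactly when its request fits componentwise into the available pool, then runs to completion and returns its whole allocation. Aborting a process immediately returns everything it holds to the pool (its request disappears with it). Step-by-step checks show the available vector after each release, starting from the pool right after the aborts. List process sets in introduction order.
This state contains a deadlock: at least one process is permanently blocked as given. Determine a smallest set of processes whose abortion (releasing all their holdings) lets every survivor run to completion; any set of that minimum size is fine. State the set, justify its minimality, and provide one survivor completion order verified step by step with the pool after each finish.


The answer: abort P1.
Key observation: the returned (0, 0, 1) from P1 is what brings P7 — unrunnable before, under any order — into play at step 3.
No smaller set exists: with zero aborts the deadlock remains.
Survivors finish in the order: P3, P8, P7, P6, P9. Verifying each step (pool after the aborts first):
  pool = (3, 1, 2)
  P3: need (2, 0, 1) fits (3, 1, 2); releases (0, 3, 3), pool now (3, 4, 5)
  P8: need (1, 1, 3) fits (3, 4, 5); releases (2, 3, 2), pool now (5, 7, 7)
  P7: need (4, 4, 7) fits (5, 7, 7); releases (3, 1, 2), pool now (8, 8, 9)
  P6: need (3, 1, 7) fits (8, 8, 9); releases (1, 0, 2), pool now (9, 8, 11)
  P9: need (2, 2, 8) fits (9, 8, 11); releases (1, 1, 1), pool now (10, 9, 12)


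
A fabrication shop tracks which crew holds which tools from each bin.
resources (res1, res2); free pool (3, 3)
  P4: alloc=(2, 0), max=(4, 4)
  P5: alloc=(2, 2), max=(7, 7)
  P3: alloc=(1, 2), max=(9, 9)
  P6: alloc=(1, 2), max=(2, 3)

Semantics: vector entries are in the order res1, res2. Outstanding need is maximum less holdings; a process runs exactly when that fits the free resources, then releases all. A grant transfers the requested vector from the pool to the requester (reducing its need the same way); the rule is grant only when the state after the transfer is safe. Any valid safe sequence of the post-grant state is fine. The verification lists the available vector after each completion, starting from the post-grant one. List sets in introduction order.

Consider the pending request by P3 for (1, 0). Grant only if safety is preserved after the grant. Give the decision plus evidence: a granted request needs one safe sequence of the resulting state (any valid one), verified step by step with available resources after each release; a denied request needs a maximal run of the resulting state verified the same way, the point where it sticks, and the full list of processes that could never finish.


GRANT — the state after the grant stays safe, e.g. via P6, P4, P5, P3.
Key observation: the transfer keeps a workable pool ((2, 3)); P6 starts the safe sequence.
Verifying the post-grant state step by step:
  pool = (2, 3)
  run P6 (needs (1, 1), free (2, 3)); after release of (1, 2) the pool is (3, 5)
  run P4 (needs (2, 4), free (3, 5)); after release of (2, 0) the pool is (5, 5)
  run P5 (needs (5, 5), free (5, 5)); after release of (2, 2) the pool is (7, 7)
  run P3 (needs (7, 7), free (7, 7)); after release of (2, 2) the pool is (9, 9)


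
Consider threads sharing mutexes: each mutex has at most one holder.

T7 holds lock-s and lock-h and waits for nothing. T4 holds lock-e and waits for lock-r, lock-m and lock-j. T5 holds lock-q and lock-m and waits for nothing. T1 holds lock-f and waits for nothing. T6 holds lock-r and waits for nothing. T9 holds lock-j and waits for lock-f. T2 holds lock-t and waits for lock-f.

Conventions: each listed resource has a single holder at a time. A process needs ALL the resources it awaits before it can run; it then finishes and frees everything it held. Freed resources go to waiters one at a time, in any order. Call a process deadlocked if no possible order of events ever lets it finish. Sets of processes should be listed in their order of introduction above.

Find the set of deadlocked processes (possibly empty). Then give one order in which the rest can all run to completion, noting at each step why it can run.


No process is deadlocked.
Key observation: there is no circular wait here — follow any chain and it reaches a process that is free to run now.
A valid finishing order for the others: T1, T2, T9, T6, T5, T4, T7.
Verifying each step:
  T1: no waits; runs immediately, freeing lock-f
  T2 waits on lock-f — all released -> runs and releases lock-t
  T9 waits on lock-f — all released -> runs and releases lock-j
  T6: no waits; runs immediately, freeing lock-r
  T5: no waits; runs immediately, freeing lock-q and lock-m
  T4 waits on lock-r, lock-m and lock-j — all released -> runs and releases lock-e
  T7: no waits; runs immediately, freeing lock-s and lock-h


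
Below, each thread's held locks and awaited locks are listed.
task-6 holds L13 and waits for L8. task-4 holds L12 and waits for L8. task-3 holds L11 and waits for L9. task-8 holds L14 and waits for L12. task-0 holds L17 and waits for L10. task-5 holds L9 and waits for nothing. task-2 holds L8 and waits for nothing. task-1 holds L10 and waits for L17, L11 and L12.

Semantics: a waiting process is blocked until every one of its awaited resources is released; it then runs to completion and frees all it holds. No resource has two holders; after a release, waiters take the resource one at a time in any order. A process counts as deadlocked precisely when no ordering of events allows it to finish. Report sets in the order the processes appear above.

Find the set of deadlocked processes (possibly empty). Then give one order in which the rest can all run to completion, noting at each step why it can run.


The deadlocked set is task-0 and task-1.
Key observation: nobody on the ring task-0 -> task-1 -> task-0 can start until another member finishes, which never happens; no other process is dragged down with it.
One completion order for the rest: task-5, task-2, task-3, task-4, task-6, task-8.
Walking it through:
  run task-5 (it waits on nothing); releases L9
  run task-2 (it waits on nothing); releases L8
  run task-3 (all its waits — L9 — are resolved); releases L11
  run task-4 (all its waits — L8 — are resolved); releases L12
  run task-6 (all its waits — L8 — are resolved); releases L13
  run task-8 (all its waits — L12 — are resolved); releases L14


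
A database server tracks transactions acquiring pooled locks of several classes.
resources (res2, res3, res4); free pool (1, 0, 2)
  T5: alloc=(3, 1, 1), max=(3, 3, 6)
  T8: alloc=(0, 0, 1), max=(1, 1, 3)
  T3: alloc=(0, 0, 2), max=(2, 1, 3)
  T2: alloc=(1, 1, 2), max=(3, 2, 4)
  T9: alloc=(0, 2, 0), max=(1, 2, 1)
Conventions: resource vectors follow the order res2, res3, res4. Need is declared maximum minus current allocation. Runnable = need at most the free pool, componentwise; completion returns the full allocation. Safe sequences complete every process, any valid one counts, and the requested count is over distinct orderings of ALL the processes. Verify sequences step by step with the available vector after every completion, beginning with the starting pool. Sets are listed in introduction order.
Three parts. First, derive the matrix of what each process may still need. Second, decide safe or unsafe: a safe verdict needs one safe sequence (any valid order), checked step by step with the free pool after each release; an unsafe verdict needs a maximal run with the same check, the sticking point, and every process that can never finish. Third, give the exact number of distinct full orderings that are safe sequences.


(1) Need matrix, components ordered res2, res3, res4:
  T5: (0, 2, 5)
  T8: (1, 1, 2)
  T3: (2, 1, 1)
  T2: (2, 1, 2)
  T9: (1, 0, 1)
(2) UNSAFE.
Key observation: after T9, T8 the pool peaks at (1, 2, 3), and each blocked process is short somewhere: T5 on res4; T3 on res2; T2 on res2.
The run T9, T8 cannot be extended any further. Walking it through:
  pool = (1, 0, 2)
  T9 needs (1, 0, 1) <= (1, 0, 2) -> finishes; pool += (0, 2, 0) = (1, 2, 2)
  T8 needs (1, 1, 2) <= (1, 2, 2) -> finishes; pool += (0, 0, 1) = (1, 2, 3)
  T5 still needs (0, 2, 5) but only (1, 2, 3) is free — short on res4
  T3 still needs (2, 1, 1) but only (1, 2, 3) is free — short on res2
  T2 still needs (2, 1, 2) but only (1, 2, 3) is free — short on res2
Processes that can never finish: T5, T3 and T2.
(3) Precisely 0 of the possible complete orderings are safe sequences.


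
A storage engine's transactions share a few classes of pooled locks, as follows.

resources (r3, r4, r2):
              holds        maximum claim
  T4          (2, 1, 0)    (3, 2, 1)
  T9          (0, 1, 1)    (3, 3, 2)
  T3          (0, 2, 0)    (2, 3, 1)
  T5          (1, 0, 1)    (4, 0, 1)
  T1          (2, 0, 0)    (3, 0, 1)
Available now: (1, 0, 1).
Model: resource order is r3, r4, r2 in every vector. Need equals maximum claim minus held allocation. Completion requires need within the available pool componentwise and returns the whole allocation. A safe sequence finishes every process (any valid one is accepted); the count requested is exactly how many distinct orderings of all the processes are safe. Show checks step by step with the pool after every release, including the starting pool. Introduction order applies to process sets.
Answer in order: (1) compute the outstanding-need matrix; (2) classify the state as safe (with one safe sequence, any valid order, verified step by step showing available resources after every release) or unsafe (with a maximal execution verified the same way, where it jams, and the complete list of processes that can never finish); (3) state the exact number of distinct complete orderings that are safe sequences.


(1) Outstanding need per process (order r3, r4, r2):
  T4: (1, 1, 1)
  T9: (3, 2, 1)
  T3: (2, 1, 1)
  T5: (3, 0, 0)
  T1: (1, 0, 1)
(2) UNSAFE — no complete ordering exists.
Key observation: no order helps: past T1, T5, the free pool tops out at (4, 0, 2), below what each blocked process needs in r4.
A maximal execution: T1, T5 — then nothing else fits. Check, step by step:
  pool = (1, 0, 1)
  run T1 (needs (1, 0, 1), free (1, 0, 1)); after release of (2, 0, 0) the pool is (3, 0, 1)
  run T5 (needs (3, 0, 0), free (3, 0, 1)); after release of (1, 0, 1) the pool is (4, 0, 2)
  T4 still needs (1, 1, 1) but only (4, 0, 2) is free — short on r4
  T9 still needs (3, 2, 1) but only (4, 0, 2) is free — short on r4
  T3 still needs (2, 1, 1) but only (4, 0, 2) is free — short on r4
Never able to finish: T4, T9 and T3.
(3) Exactly 0 of the possible complete orderings are safe sequences.


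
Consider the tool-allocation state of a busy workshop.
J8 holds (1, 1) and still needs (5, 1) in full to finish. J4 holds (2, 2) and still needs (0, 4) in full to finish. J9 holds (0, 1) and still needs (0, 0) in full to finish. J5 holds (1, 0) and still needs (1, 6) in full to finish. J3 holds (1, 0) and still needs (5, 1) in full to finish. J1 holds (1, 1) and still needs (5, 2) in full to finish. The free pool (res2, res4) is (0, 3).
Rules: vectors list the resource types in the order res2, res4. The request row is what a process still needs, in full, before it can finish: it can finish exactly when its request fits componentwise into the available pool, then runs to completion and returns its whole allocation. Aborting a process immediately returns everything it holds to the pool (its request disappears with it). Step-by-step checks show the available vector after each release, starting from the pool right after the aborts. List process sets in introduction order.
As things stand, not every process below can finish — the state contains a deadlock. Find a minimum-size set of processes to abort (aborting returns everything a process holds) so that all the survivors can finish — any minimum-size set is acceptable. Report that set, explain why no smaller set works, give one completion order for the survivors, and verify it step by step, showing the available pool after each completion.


The answer: abort J8 and J1.
Key observation: before aborting J8 and J1, J3 was permanently blocked — no order could ever run it; afterwards it completes at step 3.
No one abort is enough; case by case: J8 alone leaves J3 blocked (short on res2); J4 alone leaves J8 blocked (short on res2); J9 alone leaves J8 blocked (short on res2); J5 alone leaves J8 blocked (short on res2); J3 alone leaves J8 blocked (short on res2); J1 alone leaves J8 blocked (short on res2).
Survivors finish in the order: J4, J5, J3, J9. Step-by-step check (pool after the aborts first):
  pool = (2, 5)
  J4: need (0, 4) fits (2, 5); releases (2, 2), pool now (4, 7)
  J5: need (1, 6) fits (4, 7); releases (1, 0), pool now (5, 7)
  J3: need (5, 1) fits (5, 7); releases (1, 0), pool now (6, 7)
  J9: need (0, 0) fits (6, 7); releases (0, 1), pool now (6, 8)


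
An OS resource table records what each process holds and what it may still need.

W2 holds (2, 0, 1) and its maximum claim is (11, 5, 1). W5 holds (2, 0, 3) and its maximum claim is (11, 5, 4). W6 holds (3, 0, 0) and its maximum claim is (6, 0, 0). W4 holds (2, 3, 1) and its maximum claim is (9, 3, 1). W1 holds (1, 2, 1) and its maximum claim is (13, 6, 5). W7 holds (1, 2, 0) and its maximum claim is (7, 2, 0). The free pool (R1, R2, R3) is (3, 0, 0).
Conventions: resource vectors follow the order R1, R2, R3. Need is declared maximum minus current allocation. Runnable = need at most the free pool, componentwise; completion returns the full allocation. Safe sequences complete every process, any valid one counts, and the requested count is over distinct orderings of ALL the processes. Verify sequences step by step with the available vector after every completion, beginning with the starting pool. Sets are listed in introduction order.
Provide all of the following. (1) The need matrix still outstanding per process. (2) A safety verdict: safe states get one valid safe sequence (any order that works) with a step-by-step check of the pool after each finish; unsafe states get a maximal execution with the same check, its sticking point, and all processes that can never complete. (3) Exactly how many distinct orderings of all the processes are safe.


(1) Need matrix, components ordered R1, R2, R3:
  W2: (9, 5, 0)
  W5: (9, 5, 1)
  W6: (3, 0, 0)
  W4: (7, 0, 0)
  W1: (12, 4, 4)
  W7: (6, 0, 0)
(2) The state is SAFE; one workable sequence: W6, W7, W4, W5, W2, W1.
Key observation: the first exact fit in this order is W6 — it needs (3, 0, 0) with (3, 0, 0) free, meeting a requested resource to the last unit.
Step-by-step check:
  pool = (3, 0, 0)
  W6 needs (3, 0, 0) <= (3, 0, 0) -> finishes; pool += (3, 0, 0) = (6, 0, 0)
  W7 needs (6, 0, 0) <= (6, 0, 0) -> finishes; pool += (1, 2, 0) = (7, 2, 0)
  W4 needs (7, 0, 0) <= (7, 2, 0) -> finishes; pool += (2, 3, 1) = (9, 5, 1)
  W5 needs (9, 5, 1) <= (9, 5, 1) -> finishes; pool += (2, 0, 3) = (11, 5, 4)
  W2 needs (9, 5, 0) <= (11, 5, 4) -> finishes; pool += (2, 0, 1) = (13, 5, 5)
  W1 needs (12, 4, 4) <= (13, 5, 5) -> finishes; pool += (1, 2, 1) = (14, 7, 6)
(3) Exactly 2 of the possible complete orderings are safe sequences.


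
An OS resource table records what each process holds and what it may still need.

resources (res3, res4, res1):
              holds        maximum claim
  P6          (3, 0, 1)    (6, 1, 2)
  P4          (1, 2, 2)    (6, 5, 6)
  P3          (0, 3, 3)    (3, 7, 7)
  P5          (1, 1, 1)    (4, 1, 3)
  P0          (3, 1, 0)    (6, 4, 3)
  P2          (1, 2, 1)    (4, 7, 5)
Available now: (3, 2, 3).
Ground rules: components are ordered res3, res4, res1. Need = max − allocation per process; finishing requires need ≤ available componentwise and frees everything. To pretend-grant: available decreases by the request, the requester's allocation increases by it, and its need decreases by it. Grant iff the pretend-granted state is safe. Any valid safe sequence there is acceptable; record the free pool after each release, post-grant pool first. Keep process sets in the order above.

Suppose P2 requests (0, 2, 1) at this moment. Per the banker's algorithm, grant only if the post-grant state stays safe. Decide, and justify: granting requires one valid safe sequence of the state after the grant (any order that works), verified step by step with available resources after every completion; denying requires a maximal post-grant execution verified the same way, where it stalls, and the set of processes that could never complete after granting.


DENY — the pretend-granted state is unsafe.
Key observation: res4 is the bottleneck — with P5, P6 done the pool holds (7, 1, 4), short of every remaining need.
On the post-grant state, P5, P6 is a maximal run — nothing extends it. Verifying each step:
  pool = (3, 0, 2)
  P5: need (3, 0, 2) fits (3, 0, 2); releases (1, 1, 1), pool now (4, 1, 3)
  P6: need (3, 1, 1) fits (4, 1, 3); releases (3, 0, 1), pool now (7, 1, 4)
  P4 cannot run: need (5, 3, 4) vs free (7, 1, 4) (insufficient res4)
  P3 cannot run: need (3, 4, 4) vs free (7, 1, 4) (insufficient res4)
  P0 cannot run: need (3, 3, 3) vs free (7, 1, 4) (insufficient res4)
  P2 cannot run: need (3, 3, 3) vs free (7, 1, 4) (insufficient res4)
Had the request been granted, P4, P3, P0 and P2 could never finish.


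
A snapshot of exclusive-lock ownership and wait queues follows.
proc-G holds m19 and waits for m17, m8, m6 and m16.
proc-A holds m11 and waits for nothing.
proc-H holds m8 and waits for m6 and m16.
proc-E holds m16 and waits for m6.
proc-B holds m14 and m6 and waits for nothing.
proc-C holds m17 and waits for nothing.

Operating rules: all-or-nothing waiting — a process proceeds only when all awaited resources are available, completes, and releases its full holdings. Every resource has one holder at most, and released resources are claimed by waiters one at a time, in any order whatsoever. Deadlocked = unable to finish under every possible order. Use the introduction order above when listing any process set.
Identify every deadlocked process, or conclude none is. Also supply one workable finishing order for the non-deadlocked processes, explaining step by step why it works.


The deadlocked set is empty.
Key observation: the wait relation is loop-free; peeling off processes with no waits unwinds the whole state.
The rest can finish in the order proc-B, proc-A, proc-E, proc-H, proc-C, proc-G.
Walking it through:
  proc-B: no waits; runs immediately, freeing m14 and m6
  proc-A: no waits; runs immediately, freeing m11
  proc-E: everything it awaited (m6) is free; runs, freeing m16
  proc-H: everything it awaited (m6 and m16) is free; runs, freeing m8
  proc-C: no waits; runs immediately, freeing m17
  proc-G: everything it awaited (m17, m8, m6 and m16) is free; runs, freeing m19


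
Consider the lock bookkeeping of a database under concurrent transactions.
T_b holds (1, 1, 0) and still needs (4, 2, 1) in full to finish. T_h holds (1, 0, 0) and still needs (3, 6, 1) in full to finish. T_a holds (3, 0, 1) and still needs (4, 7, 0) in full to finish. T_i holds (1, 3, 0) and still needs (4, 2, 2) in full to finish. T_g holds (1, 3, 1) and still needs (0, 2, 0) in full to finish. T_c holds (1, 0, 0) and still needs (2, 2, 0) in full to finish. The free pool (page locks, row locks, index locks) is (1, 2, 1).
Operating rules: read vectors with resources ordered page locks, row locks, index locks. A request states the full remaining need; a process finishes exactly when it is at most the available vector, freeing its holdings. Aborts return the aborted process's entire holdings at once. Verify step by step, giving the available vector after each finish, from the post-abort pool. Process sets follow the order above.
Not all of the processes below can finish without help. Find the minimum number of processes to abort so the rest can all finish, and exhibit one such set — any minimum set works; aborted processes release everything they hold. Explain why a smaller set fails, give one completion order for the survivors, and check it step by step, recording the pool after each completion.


The answer: abort T_a.
Key observation: no ordering could ever have run T_i before the abort of T_a; with (3, 0, 1) back in the pool it fits at step 3.
Minimality: the empty abort set fails — the state is deadlocked as it stands.
The survivors complete as T_g, T_c, T_i, T_h, T_b. Verifying each step (starting from the post-abort pool):
  pool = (4, 2, 2)
  T_g needs (0, 2, 0) <= (4, 2, 2) -> finishes; pool += (1, 3, 1) = (5, 5, 3)
  T_c needs (2, 2, 0) <= (5, 5, 3) -> finishes; pool += (1, 0, 0) = (6, 5, 3)
  T_i needs (4, 2, 2) <= (6, 5, 3) -> finishes; pool += (1, 3, 0) = (7, 8, 3)
  T_h needs (3, 6, 1) <= (7, 8, 3) -> finishes; pool += (1, 0, 0) = (8, 8, 3)
  T_b needs (4, 2, 1) <= (8, 8, 3) -> finishes; pool += (1, 1, 0) = (9, 9, 3)


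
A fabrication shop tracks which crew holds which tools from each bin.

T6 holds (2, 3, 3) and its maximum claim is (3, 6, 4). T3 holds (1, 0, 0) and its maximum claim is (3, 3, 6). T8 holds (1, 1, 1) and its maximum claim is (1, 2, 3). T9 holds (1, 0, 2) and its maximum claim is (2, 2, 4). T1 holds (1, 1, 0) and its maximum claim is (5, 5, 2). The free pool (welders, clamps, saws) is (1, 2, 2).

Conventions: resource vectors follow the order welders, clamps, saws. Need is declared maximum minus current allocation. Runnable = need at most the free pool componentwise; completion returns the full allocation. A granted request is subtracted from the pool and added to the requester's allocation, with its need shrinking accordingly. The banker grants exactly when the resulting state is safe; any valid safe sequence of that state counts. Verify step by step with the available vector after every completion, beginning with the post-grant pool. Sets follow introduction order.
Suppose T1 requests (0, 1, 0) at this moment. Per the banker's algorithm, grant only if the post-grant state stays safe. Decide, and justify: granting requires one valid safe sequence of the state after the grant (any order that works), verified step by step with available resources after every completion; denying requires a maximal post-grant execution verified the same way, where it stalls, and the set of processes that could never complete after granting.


DENY: after the grant no complete ordering would exist.
Key observation: even finishing T8, T9 leaves just (3, 2, 5) free — too little clamps for any of the remaining processes.
After a pretend grant, a maximal execution: T8, T9 — then nothing else fits. Check, step by step:
  pool = (1, 1, 2)
  T8 needs (0, 1, 2) <= (1, 1, 2) -> finishes; pool += (1, 1, 1) = (2, 2, 3)
  T9 needs (1, 2, 2) <= (2, 2, 3) -> finishes; pool += (1, 0, 2) = (3, 2, 5)
  T6 cannot run: need (1, 3, 1) vs free (3, 2, 5) (insufficient clamps)
  T3 cannot run: need (2, 3, 6) vs free (3, 2, 5) (insufficient clamps and saws)
  T1 cannot run: need (4, 3, 2) vs free (3, 2, 5) (insufficient welders and clamps)
Processes that could never finish after the grant: T6, T3 and T1.


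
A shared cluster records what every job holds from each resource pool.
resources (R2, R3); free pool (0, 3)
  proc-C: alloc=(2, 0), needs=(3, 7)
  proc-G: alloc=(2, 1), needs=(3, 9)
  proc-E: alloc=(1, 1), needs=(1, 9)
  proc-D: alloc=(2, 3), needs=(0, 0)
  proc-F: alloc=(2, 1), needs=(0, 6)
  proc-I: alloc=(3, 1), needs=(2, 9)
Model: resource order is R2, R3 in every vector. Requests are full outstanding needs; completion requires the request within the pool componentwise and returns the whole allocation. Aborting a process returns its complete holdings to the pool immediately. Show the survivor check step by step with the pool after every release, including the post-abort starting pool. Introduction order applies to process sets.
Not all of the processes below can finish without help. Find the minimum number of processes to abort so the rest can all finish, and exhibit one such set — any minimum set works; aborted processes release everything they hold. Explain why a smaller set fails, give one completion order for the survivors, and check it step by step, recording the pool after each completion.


The answer: abort proc-E and proc-I.
Key observation: no ordering could ever have run proc-G before the abort of proc-E and proc-I; with (4, 2) back in the pool it fits at step 4.
No one abort is enough; case by case: proc-C alone leaves proc-G blocked (short on R3); proc-G alone leaves proc-E blocked (short on R3); proc-E alone leaves proc-G blocked (short on R3); proc-D alone leaves proc-G blocked (short on R3); proc-F alone leaves proc-G blocked (short on R3); proc-I alone leaves proc-G blocked (short on R3).
The survivors complete as proc-D, proc-F, proc-C, proc-G. Verifying each step (starting from the post-abort pool):
  pool = (4, 5)
  proc-D: need (0, 0) fits (4, 5); releases (2, 3), pool now (6, 8)
  proc-F: need (0, 6) fits (6, 8); releases (2, 1), pool now (8, 9)
  proc-C: need (3, 7) fits (8, 9); releases (2, 0), pool now (10, 9)
  proc-G: need (3, 9) fits (10, 9); releases (2, 1), pool now (12, 10)


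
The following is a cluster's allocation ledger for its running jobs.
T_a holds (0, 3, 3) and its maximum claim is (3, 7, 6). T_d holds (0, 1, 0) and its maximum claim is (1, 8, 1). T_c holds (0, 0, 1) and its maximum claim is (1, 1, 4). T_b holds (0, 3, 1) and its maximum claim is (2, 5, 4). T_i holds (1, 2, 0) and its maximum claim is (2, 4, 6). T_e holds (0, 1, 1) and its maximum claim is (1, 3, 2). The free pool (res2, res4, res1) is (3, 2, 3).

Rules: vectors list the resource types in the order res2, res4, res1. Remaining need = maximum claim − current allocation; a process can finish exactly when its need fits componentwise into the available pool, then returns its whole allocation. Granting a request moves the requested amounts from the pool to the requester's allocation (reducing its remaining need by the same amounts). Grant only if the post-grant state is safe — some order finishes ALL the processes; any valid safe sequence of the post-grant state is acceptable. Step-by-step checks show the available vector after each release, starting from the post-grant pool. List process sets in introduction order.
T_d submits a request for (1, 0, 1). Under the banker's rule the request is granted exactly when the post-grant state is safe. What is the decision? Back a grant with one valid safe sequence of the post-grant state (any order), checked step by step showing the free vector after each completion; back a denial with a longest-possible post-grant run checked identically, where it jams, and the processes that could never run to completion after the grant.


DENY: after the grant no complete ordering would exist.
Key observation: after T_e, T_c, T_b the pool peaks at (2, 6, 5), and each blocked process is short somewhere: T_a on res2; T_d on res4; T_i on res1.
After a pretend grant, a maximal execution: T_e, T_c, T_b — then nothing else fits. Walking it through:
  pool = (2, 2, 2)
  run T_e (needs (1, 2, 1), free (2, 2, 2)); after release of (0, 1, 1) the pool is (2, 3, 3)
  run T_c (needs (1, 1, 3), free (2, 3, 3)); after release of (0, 0, 1) the pool is (2, 3, 4)
  run T_b (needs (2, 2, 3), free (2, 3, 4)); after release of (0, 3, 1) the pool is (2, 6, 5)
  T_a still needs (3, 4, 3) but only (2, 6, 5) is free — short on res2
  T_d still needs (0, 7, 0) but only (2, 6, 5) is free — short on res4
  T_i still needs (1, 2, 6) but only (2, 6, 5) is free — short on res1
Had the request been granted, T_a, T_d and T_i could never finish.


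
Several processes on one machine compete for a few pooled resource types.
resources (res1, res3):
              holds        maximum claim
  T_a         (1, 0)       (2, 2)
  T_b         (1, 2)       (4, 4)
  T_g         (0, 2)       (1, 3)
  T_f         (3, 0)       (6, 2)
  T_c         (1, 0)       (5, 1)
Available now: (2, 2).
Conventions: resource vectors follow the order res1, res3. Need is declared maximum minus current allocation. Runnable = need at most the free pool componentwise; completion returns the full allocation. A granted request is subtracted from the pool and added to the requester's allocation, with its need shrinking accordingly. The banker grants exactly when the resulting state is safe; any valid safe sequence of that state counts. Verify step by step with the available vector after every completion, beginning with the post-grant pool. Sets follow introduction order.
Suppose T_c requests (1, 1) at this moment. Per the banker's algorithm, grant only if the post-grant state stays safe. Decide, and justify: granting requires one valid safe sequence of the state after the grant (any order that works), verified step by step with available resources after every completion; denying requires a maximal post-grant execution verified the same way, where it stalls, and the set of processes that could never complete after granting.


DENY. Granting would leave the state unsafe.
Key observation: res1 is the bottleneck — with T_g, T_a done the pool holds (2, 3), short of every remaining need.
Pretend the grant happened; the run T_g, T_a goes as far as possible. Check, step by step:
  pool = (1, 1)
  T_g: need (1, 1) fits (1, 1); releases (0, 2), pool now (1, 3)
  T_a: need (1, 2) fits (1, 3); releases (1, 0), pool now (2, 3)
  T_b cannot run: need (3, 2) vs free (2, 3) (insufficient res1)
  T_f cannot run: need (3, 2) vs free (2, 3) (insufficient res1)
  T_c cannot run: need (3, 0) vs free (2, 3) (insufficient res1)
Had the request been granted, T_b, T_f and T_c could never finish.


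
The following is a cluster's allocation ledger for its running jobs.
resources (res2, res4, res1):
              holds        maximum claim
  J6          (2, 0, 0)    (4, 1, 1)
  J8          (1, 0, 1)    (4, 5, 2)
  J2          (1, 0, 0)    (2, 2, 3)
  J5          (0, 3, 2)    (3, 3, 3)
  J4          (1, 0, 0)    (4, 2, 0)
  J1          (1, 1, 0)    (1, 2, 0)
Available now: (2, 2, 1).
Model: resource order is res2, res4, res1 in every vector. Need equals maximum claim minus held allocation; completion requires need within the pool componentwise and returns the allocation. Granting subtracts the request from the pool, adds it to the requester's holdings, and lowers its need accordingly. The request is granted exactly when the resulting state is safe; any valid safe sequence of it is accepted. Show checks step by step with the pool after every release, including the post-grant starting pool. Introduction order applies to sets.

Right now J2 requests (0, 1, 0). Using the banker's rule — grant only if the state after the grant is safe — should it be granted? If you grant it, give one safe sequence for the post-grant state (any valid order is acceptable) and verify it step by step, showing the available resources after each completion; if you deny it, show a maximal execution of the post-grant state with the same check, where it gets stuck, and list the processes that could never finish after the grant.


GRANT — the state after the grant stays safe, e.g. via J1, J5, J8, J2, J6, J4.
Key observation: even at the reduced pool (2, 1, 1), J1 fits immediately, so safety survives the grant.
Verifying the post-grant state step by step:
  pool = (2, 1, 1)
  J1: need (0, 1, 0) fits (2, 1, 1); releases (1, 1, 0), pool now (3, 2, 1)
  J5: need (3, 0, 1) fits (3, 2, 1); releases (0, 3, 2), pool now (3, 5, 3)
  J8: need (3, 5, 1) fits (3, 5, 3); releases (1, 0, 1), pool now (4, 5, 4)
  J2: need (1, 1, 3) fits (4, 5, 4); releases (1, 1, 0), pool now (5, 6, 4)
  J6: need (2, 1, 1) fits (5, 6, 4); releases (2, 0, 0), pool now (7, 6, 4)
  J4: need (3, 2, 0) fits (7, 6, 4); releases (1, 0, 0), pool now (8, 6, 4)


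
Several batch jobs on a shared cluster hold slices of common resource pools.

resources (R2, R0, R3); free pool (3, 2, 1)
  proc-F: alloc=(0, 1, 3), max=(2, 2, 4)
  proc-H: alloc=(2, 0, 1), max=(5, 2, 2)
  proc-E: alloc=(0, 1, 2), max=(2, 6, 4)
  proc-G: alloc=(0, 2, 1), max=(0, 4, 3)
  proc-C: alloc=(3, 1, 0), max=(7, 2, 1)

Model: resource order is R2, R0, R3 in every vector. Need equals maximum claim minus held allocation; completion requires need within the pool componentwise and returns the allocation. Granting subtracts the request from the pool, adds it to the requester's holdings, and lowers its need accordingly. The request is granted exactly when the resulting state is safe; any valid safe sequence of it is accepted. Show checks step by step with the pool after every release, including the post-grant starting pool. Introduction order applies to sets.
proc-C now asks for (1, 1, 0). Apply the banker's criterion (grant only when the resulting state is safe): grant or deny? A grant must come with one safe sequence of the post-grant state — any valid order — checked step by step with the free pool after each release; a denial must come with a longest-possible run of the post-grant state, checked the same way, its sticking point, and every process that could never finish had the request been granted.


DENY. Granting would leave the state unsafe.
Key observation: after proc-F, proc-G the pool peaks at (2, 4, 5), and each blocked process is short somewhere: proc-H on R2; proc-E on R0; proc-C on R2.
After a pretend grant, a maximal execution: proc-F, proc-G — then nothing else fits. Step-by-step check:
  pool = (2, 1, 1)
  run proc-F (needs (2, 1, 1), free (2, 1, 1)); after release of (0, 1, 3) the pool is (2, 2, 4)
  run proc-G (needs (0, 2, 2), free (2, 2, 4)); after release of (0, 2, 1) the pool is (2, 4, 5)
  proc-H still needs (3, 2, 1) but only (2, 4, 5) is free — short on R2
  proc-E still needs (2, 5, 2) but only (2, 4, 5) is free — short on R0
  proc-C still needs (3, 0, 1) but only (2, 4, 5) is free — short on R2
Post-grant, the permanently blocked set is proc-H, proc-E and proc-C.


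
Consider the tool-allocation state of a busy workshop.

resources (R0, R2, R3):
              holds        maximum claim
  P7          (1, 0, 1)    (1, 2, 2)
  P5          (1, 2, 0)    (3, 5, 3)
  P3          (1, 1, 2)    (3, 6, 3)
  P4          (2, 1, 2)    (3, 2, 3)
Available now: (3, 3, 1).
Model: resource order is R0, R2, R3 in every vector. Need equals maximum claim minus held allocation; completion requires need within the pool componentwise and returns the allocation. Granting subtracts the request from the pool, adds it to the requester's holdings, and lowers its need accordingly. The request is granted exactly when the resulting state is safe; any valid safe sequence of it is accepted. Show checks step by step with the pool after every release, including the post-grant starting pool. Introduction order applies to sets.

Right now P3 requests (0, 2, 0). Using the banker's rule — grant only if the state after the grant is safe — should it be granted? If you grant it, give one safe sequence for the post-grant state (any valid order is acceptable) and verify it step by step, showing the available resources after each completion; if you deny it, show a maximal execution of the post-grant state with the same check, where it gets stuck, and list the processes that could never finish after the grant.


DENY. Granting would leave the state unsafe.
Key observation: even finishing P4, P7 leaves just (6, 2, 4) free — too little R2 for any of the remaining processes.
After a pretend grant, a maximal execution: P4, P7 — then nothing else fits. Walking it through:
  pool = (3, 1, 1)
  run P4 (needs (1, 1, 1), free (3, 1, 1)); after release of (2, 1, 2) the pool is (5, 2, 3)
  run P7 (needs (0, 2, 1), free (5, 2, 3)); after release of (1, 0, 1) the pool is (6, 2, 4)
  P5 cannot run: need (2, 3, 3) vs free (6, 2, 4) (insufficient R2)
  P3 cannot run: need (2, 3, 1) vs free (6, 2, 4) (insufficient R2)
Post-grant, the permanently blocked set is P5 and P3.


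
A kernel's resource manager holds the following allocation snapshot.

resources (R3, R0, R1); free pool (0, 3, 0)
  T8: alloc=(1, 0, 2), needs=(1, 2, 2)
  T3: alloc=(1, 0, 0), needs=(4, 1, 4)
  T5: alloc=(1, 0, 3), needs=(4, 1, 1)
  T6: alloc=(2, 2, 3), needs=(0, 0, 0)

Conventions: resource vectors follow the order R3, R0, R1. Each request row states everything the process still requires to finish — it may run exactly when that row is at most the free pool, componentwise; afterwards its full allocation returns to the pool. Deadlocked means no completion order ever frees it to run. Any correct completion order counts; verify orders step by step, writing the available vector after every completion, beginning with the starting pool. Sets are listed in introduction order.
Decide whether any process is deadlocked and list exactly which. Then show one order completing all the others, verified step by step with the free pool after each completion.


The deadlocked set is T3 and T5.
Key observation: no order helps: past T6, T8, the free pool tops out at (3, 5, 5), below what each blocked process needs in R3.
A valid finishing order for the others: T6, T8. Check, step by step:
  pool = (0, 3, 0)
  T6: need (0, 0, 0) fits (0, 3, 0); releases (2, 2, 3), pool now (2, 5, 3)
  T8: need (1, 2, 2) fits (2, 5, 3); releases (1, 0, 2), pool now (3, 5, 5)
None of the blocked processes ever fits:
  T3 still needs (4, 1, 4) but only (3, 5, 5) is free — short on R3
  T5 still needs (4, 1, 1) but only (3, 5, 5) is free — short on R3


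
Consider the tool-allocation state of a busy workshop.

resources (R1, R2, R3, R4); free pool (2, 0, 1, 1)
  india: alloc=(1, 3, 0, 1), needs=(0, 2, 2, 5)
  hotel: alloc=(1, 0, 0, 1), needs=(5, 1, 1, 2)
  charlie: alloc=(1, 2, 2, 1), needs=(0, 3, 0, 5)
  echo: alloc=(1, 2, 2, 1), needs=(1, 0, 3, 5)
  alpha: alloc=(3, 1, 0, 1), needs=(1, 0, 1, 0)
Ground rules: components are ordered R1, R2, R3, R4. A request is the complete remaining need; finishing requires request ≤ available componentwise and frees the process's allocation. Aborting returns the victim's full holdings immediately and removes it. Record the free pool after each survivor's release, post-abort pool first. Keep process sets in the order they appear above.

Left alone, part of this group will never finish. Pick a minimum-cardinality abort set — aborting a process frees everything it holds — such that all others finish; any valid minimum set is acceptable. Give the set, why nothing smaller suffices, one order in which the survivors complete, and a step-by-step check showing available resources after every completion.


Abort india and echo.
Key observation: aborting india and echo returns (2, 5, 2, 2), and charlie — hopeless before — runs at step 3 with the returned capacity in the pool.
Minimality, checking each single-abort alternative: india alone leaves charlie blocked (short on R4); hotel alone leaves india blocked (short on R2, R3 and R4); charlie alone leaves india blocked (short on R4); echo alone leaves india blocked (short on R4); alpha alone leaves india blocked (short on R2, R3 and R4).
Survivors finish in the order: alpha, hotel, charlie. Check, step by step (pool after the aborts first):
  pool = (4, 5, 3, 3)
  alpha needs (1, 0, 1, 0) <= (4, 5, 3, 3) -> finishes; pool += (3, 1, 0, 1) = (7, 6, 3, 4)
  hotel needs (5, 1, 1, 2) <= (7, 6, 3, 4) -> finishes; pool += (1, 0, 0, 1) = (8, 6, 3, 5)
  charlie needs (0, 3, 0, 5) <= (8, 6, 3, 5) -> finishes; pool += (1, 2, 2, 1) = (9, 8, 5, 6)
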